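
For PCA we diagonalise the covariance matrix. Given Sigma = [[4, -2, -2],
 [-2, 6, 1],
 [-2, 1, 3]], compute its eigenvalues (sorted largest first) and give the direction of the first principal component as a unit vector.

Step 1 — characteristic polynomial p(λ) = det(λI - Sigma) = λ³ - tr·λ² + c_1·λ - det, where tr = trace, c_1 = sum of the principal 2×2 minors, det = det(Sigma):
  tr = 4 + 6 + 3 = 13,
  c_1 = (4·6 - (-2)²) + (4·3 - (-2)²) + (6·3 - (1)²) = 20 + 8 + 17 = 45,
  det = 4·(6·3 - (1)²) - (-2)·((-2)·3 - (1)·(-2)) + (-2)·((-2)·(1) - 6·(-2)) = 4·(17) - (-2)·(-4) + (-2)·(10) = 40.
  So p(λ) = λ³ - 13λ² + 45λ - 40.
Step 2 — look for an integer root (rational root theorem: any rational root is an integer divisor of 40). Testing λ = 8:
  p(8) = 512 - 832 + 360 - 40 = 0  ✓
  Dividing out (λ - 8): p(λ) = (λ - 8)(λ² - 5λ + 5).
Step 3 — remaining eigenvalues from the quadratic λ² - 5λ + 5 = 0:
  Δ = 5² - 4·5 = 25 - 20 = 5,  λ = (5 ± √5)/2 = (5 ± 2.2361)/2 ≈ 3.618 or 1.382.
  Sorted: λ_1 = 8,  λ_2 = 3.618,  λ_3 = 1.382  (check: sum = 13 = tr ✓).

Step 4 — unit eigenvector for λ_1 = 8: v spans the null space of (Sigma - λ_1 I), whose rows are
  r_1 = (-4, -2, -2),  r_2 = (-2, -2, 1),  r_3 = (-2, 1, -5).
  v is orthogonal to every row, so take v ∝ r_1 × r_2 = ((-2)·(1) - (-2)·(-2), (-2)·(-2) - (-4)·(1), (-4)·(-2) - (-2)·(-2)) = (-6, 8, 4).
  Rescale (divide by 2; multiply by -1 so the first nonzero entry is positive): u = (3, -4, -2).
  ||u|| = √((3)² + (-4)² + (-2)²) = √(29) ≈ 5.3852,  v_1 = u/||u|| ≈ (0.5571, -0.7428, -0.3714) (||v_1|| = 1).

λ_1 = 8,  λ_2 = 3.618,  λ_3 = 1.382;  v_1 ≈ (0.5571, -0.7428, -0.3714)


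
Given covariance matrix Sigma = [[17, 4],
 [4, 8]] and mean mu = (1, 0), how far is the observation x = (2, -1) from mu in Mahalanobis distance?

Step 1 — centre the observation: (x - mu) = (1, -1).

Step 2 — invert Sigma. det(Sigma) = 17·8 - (4)² = 120.
  Sigma^{-1} = (1/det) · [[d, -b], [-b, a]] = [[0.0667, -0.0333],
 [-0.0333, 0.1417]].

Step 3 — form the quadratic (x - mu)^T · Sigma^{-1} · (x - mu):
  Sigma^{-1} · (x - mu) = (0.1, -0.175).
  (x - mu)^T · [Sigma^{-1} · (x - mu)] = (1)·(0.1) + (-1)·(-0.175) = 0.275.

Step 4 — take square root: d = √(0.275) ≈ 0.5244.

d(x, mu) = √(0.275) ≈ 0.5244


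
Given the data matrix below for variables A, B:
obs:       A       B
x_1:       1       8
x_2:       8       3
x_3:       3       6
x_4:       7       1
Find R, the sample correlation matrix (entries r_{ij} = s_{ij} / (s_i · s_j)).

Step 1 — column means:
  mean(A) = (1 + 8 + 3 + 7) / 4 = 19/4 = 4.75
  mean(B) = (8 + 3 + 6 + 1) / 4 = 18/4 = 4.5

Step 2 — sample variances and covariances s[i,j] = (1/(n-1)) · Σ_k (x_{k,i} - mean_i) · (x_{k,j} - mean_j), with n-1 = 3:
  s[A,A] = ((-3.75)·(-3.75) + (3.25)·(3.25) + (-1.75)·(-1.75) + (2.25)·(2.25)) / 3 = 32.75/3 = 10.9167
  s[A,B] = ((-3.75)·(3.5) + (3.25)·(-1.5) + (-1.75)·(1.5) + (2.25)·(-3.5)) / 3 = -28.5/3 = -9.5
  s[B,B] = ((3.5)·(3.5) + (-1.5)·(-1.5) + (1.5)·(1.5) + (-3.5)·(-3.5)) / 3 = 29/3 = 9.6667
  Sample standard deviations s_i = √(s[i,i]):
  s(A) = √(10.9167) = 3.304
  s(B) = √(9.6667) = 3.1091

Step 3 — r_{ij} = s_{ij} / (s_i · s_j):
  r[A,A] = 1 (diagonal).
  r[A,B] = -9.5 / (3.304 · 3.1091) = -9.5 / 10.2727 = -0.9248
  r[B,B] = 1 (diagonal).

R is symmetric with unit diagonal. Assembling:

R = [[1, -0.9248],
 [-0.9248, 1]]


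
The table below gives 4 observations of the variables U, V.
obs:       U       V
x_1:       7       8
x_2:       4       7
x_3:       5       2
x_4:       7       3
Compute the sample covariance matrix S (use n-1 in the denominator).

Step 1 — column means:
  mean(U) = (7 + 4 + 5 + 7) / 4 = 23/4 = 5.75
  mean(V) = (8 + 7 + 2 + 3) / 4 = 20/4 = 5

Step 2 — sample covariance S[i,j] = (1/(n-1)) · Σ_k (x_{k,i} - mean_i) · (x_{k,j} - mean_j), with n-1 = 3.
  S[U,U] = ((1.25)·(1.25) + (-1.75)·(-1.75) + (-0.75)·(-0.75) + (1.25)·(1.25)) / 3 = 6.75/3 = 2.25
  S[U,V] = ((1.25)·(3) + (-1.75)·(2) + (-0.75)·(-3) + (1.25)·(-2)) / 3 = 0/3 = 0
  S[V,V] = ((3)·(3) + (2)·(2) + (-3)·(-3) + (-2)·(-2)) / 3 = 26/3 = 8.6667

S is symmetric (S[j,i] = S[i,j]). Assembling:

S = [[2.25, 0],
 [0, 8.6667]]


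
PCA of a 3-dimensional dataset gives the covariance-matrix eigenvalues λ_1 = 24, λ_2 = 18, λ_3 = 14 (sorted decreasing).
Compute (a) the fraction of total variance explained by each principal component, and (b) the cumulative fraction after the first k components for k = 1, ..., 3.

Step 1 — total variance = trace(Sigma) = Σ λ_i = 24 + 18 + 14 = 56.

Step 2 — fraction explained by component i = λ_i / Σ λ:
  PC1: 24/56 = 0.4286
  PC2: 18/56 = 0.3214
  PC3: 14/56 = 0.25

Step 3 — cumulative fraction after k components = (λ_1 + ... + λ_k) / Σ λ:
  k = 1: 24/56 = 0.4286
  k = 2: (24 + 18)/56 = 42/56 = 0.75
  k = 3: (24 + 18 + 14)/56 = 56/56 = 1

Summary (fraction, with percent):

explained: PC1 0.4286 (42.86%), PC2 0.3214 (32.14%), PC3 0.25 (25%);  cumulative: 0.4286, 0.75, 1


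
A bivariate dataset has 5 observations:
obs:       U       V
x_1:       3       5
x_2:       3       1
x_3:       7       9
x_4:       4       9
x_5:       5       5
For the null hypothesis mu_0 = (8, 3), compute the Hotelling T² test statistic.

Step 1 — sample mean vector:
  mean(U) = (3 + 3 + 7 + 4 + 5) / 5 = 22/5 = 4.4
  mean(V) = (5 + 1 + 9 + 9 + 5) / 5 = 29/5 = 5.8
  x̄ = (4.4, 5.8),  deviation x̄ - mu_0 = (4.4, 5.8) - (8, 3) = (-3.6, 2.8).

Step 2 — sample covariance matrix, S[i,j] = (1/(n-1)) · Σ_k (x_{k,i} - mean_i) · (x_{k,j} - mean_j), divisor n-1 = 4:
  S[U,U] = ((-1.4)·(-1.4) + (-1.4)·(-1.4) + (2.6)·(2.6) + (-0.4)·(-0.4) + (0.6)·(0.6)) / 4 = 11.2/4 = 2.8
  S[U,V] = ((-1.4)·(-0.8) + (-1.4)·(-4.8) + (2.6)·(3.2) + (-0.4)·(3.2) + (0.6)·(-0.8)) / 4 = 14.4/4 = 3.6
  S[V,V] = ((-0.8)·(-0.8) + (-4.8)·(-4.8) + (3.2)·(3.2) + (3.2)·(3.2) + (-0.8)·(-0.8)) / 4 = 44.8/4 = 11.2
  S = [[2.8, 3.6],
 [3.6, 11.2]].

Step 3 — invert S. det(S) = 2.8·11.2 - (3.6)² = 18.4.
  S^{-1} = (1/det) · [[d, -b], [-b, a]] = [[0.6087, -0.1957],
 [-0.1957, 0.1522]].

Step 4 — quadratic form (x̄ - mu_0)^T · S^{-1} · (x̄ - mu_0):
  S^{-1} · (x̄ - mu_0) = (-2.7391, 1.1304),
  (x̄ - mu_0)^T · [...] = (-3.6)·(-2.7391) + (2.8)·(1.1304) = 13.0261.

Step 5 — scale by n: T² = 5 · 13.0261 = 65.1304.

T² ≈ 65.1304


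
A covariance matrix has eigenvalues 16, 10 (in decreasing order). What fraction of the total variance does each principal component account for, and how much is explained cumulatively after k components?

Step 1 — total variance = trace(Sigma) = Σ λ_i = 16 + 10 = 26.

Step 2 — fraction explained by component i = λ_i / Σ λ:
  PC1: 16/26 = 0.6154
  PC2: 10/26 = 0.3846

Step 3 — cumulative fraction after k components = (λ_1 + ... + λ_k) / Σ λ:
  k = 1: 16/26 = 0.6154
  k = 2: (16 + 10)/26 = 26/26 = 1

Summary (fraction, with percent):

explained: PC1 0.6154 (61.54%), PC2 0.3846 (38.46%);  cumulative: 0.6154, 1


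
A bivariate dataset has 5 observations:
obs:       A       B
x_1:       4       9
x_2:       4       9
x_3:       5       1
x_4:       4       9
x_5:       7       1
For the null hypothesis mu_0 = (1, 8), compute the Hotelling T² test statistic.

Step 1 — sample mean vector:
  mean(A) = (4 + 4 + 5 + 4 + 7) / 5 = 24/5 = 4.8
  mean(B) = (9 + 9 + 1 + 9 + 1) / 5 = 29/5 = 5.8
  x̄ = (4.8, 5.8),  deviation x̄ - mu_0 = (4.8, 5.8) - (1, 8) = (3.8, -2.2).

Step 2 — sample covariance matrix, S[i,j] = (1/(n-1)) · Σ_k (x_{k,i} - mean_i) · (x_{k,j} - mean_j), divisor n-1 = 4:
  S[A,A] = ((-0.8)·(-0.8) + (-0.8)·(-0.8) + (0.2)·(0.2) + (-0.8)·(-0.8) + (2.2)·(2.2)) / 4 = 6.8/4 = 1.7
  S[A,B] = ((-0.8)·(3.2) + (-0.8)·(3.2) + (0.2)·(-4.8) + (-0.8)·(3.2) + (2.2)·(-4.8)) / 4 = -19.2/4 = -4.8
  S[B,B] = ((3.2)·(3.2) + (3.2)·(3.2) + (-4.8)·(-4.8) + (3.2)·(3.2) + (-4.8)·(-4.8)) / 4 = 76.8/4 = 19.2
  S = [[1.7, -4.8],
 [-4.8, 19.2]].

Step 3 — invert S. det(S) = 1.7·19.2 - (-4.8)² = 9.6.
  S^{-1} = (1/det) · [[d, -b], [-b, a]] = [[2, 0.5],
 [0.5, 0.1771]].

Step 4 — quadratic form (x̄ - mu_0)^T · S^{-1} · (x̄ - mu_0):
  S^{-1} · (x̄ - mu_0) = (6.5, 1.5104),
  (x̄ - mu_0)^T · [...] = (3.8)·(6.5) + (-2.2)·(1.5104) = 21.3771.

Step 5 — scale by n: T² = 5 · 21.3771 = 106.8854.

T² ≈ 106.8854


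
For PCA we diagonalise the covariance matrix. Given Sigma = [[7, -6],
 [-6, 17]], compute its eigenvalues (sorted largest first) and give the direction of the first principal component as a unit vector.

Step 1 — characteristic polynomial of 2×2 Sigma:
  det(Sigma - λI) = λ² - trace · λ + det = 0.
  trace = 7 + 17 = 24, det = 7·17 - (-6)² = 83.
Step 2 — discriminant:
  Δ = trace² - 4·det = 576 - 332 = 244.
Step 3 — eigenvalues:
  λ = (trace ± √Δ)/2 = (24 ± 15.6205)/2,
  λ_1 = 19.8102,  λ_2 = 4.1898.

Step 4 — unit eigenvector for λ_1: solve (Sigma - λ_1 I)v = 0. First row:
  (7 - 19.8102)·v_x + (-6)·v_y = 0, i.e. (-12.8102)·v_x + (-6)·v_y = 0,
  so v ∝ (b, λ_1 - a) = (-6, 12.8102); multiply by -1 so the first entry is positive: u = (6, -12.8102).
  ||u|| = √((6)² + (-12.8102)²) = √(200.1025) ≈ 14.1458,
  v_1 = u/||u|| ≈ (0.4242, -0.9056) (||v_1|| = 1).

λ_1 = 19.8102,  λ_2 = 4.1898;  v_1 ≈ (0.4242, -0.9056)


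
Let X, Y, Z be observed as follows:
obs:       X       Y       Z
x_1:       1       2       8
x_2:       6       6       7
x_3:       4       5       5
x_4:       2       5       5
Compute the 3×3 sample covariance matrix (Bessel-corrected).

Step 1 — column means:
  mean(X) = (1 + 6 + 4 + 2) / 4 = 13/4 = 3.25
  mean(Y) = (2 + 6 + 5 + 5) / 4 = 18/4 = 4.5
  mean(Z) = (8 + 7 + 5 + 5) / 4 = 25/4 = 6.25

Step 2 — sample covariance S[i,j] = (1/(n-1)) · Σ_k (x_{k,i} - mean_i) · (x_{k,j} - mean_j), with n-1 = 3.
  S[X,X] = ((-2.25)·(-2.25) + (2.75)·(2.75) + (0.75)·(0.75) + (-1.25)·(-1.25)) / 3 = 14.75/3 = 4.9167
  S[X,Y] = ((-2.25)·(-2.5) + (2.75)·(1.5) + (0.75)·(0.5) + (-1.25)·(0.5)) / 3 = 9.5/3 = 3.1667
  S[X,Z] = ((-2.25)·(1.75) + (2.75)·(0.75) + (0.75)·(-1.25) + (-1.25)·(-1.25)) / 3 = -1.25/3 = -0.4167
  S[Y,Y] = ((-2.5)·(-2.5) + (1.5)·(1.5) + (0.5)·(0.5) + (0.5)·(0.5)) / 3 = 9/3 = 3
  S[Y,Z] = ((-2.5)·(1.75) + (1.5)·(0.75) + (0.5)·(-1.25) + (0.5)·(-1.25)) / 3 = -4.5/3 = -1.5
  S[Z,Z] = ((1.75)·(1.75) + (0.75)·(0.75) + (-1.25)·(-1.25) + (-1.25)·(-1.25)) / 3 = 6.75/3 = 2.25

S is symmetric (S[j,i] = S[i,j]). Assembling:

S = [[4.9167, 3.1667, -0.4167],
 [3.1667, 3, -1.5],
 [-0.4167, -1.5, 2.25]]


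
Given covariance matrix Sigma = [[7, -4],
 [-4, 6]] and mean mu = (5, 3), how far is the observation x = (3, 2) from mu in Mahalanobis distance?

Step 1 — centre the observation: (x - mu) = (-2, -1).

Step 2 — invert Sigma. det(Sigma) = 7·6 - (-4)² = 26.
  Sigma^{-1} = (1/det) · [[d, -b], [-b, a]] = [[0.2308, 0.1538],
 [0.1538, 0.2692]].

Step 3 — form the quadratic (x - mu)^T · Sigma^{-1} · (x - mu):
  Sigma^{-1} · (x - mu) = (-0.6154, -0.5769).
  (x - mu)^T · [Sigma^{-1} · (x - mu)] = (-2)·(-0.6154) + (-1)·(-0.5769) = 1.8077.

Step 4 — take square root: d = √(1.8077) ≈ 1.3445.

d(x, mu) = √(1.8077) ≈ 1.3445


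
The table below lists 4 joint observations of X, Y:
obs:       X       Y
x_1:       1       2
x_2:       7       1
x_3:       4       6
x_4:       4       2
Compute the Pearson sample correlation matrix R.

Step 1 — column means:
  mean(X) = (1 + 7 + 4 + 4) / 4 = 16/4 = 4
  mean(Y) = (2 + 1 + 6 + 2) / 4 = 11/4 = 2.75

Step 2 — sample variances and covariances s[i,j] = (1/(n-1)) · Σ_k (x_{k,i} - mean_i) · (x_{k,j} - mean_j), with n-1 = 3:
  s[X,X] = ((-3)·(-3) + (3)·(3) + (0)·(0) + (0)·(0)) / 3 = 18/3 = 6
  s[X,Y] = ((-3)·(-0.75) + (3)·(-1.75) + (0)·(3.25) + (0)·(-0.75)) / 3 = -3/3 = -1
  s[Y,Y] = ((-0.75)·(-0.75) + (-1.75)·(-1.75) + (3.25)·(3.25) + (-0.75)·(-0.75)) / 3 = 14.75/3 = 4.9167
  Sample standard deviations s_i = √(s[i,i]):
  s(X) = √(6) = 2.4495
  s(Y) = √(4.9167) = 2.2174

Step 3 — r_{ij} = s_{ij} / (s_i · s_j):
  r[X,X] = 1 (diagonal).
  r[X,Y] = -1 / (2.4495 · 2.2174) = -1 / 5.4314 = -0.1841
  r[Y,Y] = 1 (diagonal).

R is symmetric with unit diagonal. Assembling:

R = [[1, -0.1841],
 [-0.1841, 1]]


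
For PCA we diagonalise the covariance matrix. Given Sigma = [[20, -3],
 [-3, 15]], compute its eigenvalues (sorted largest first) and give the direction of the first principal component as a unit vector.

Step 1 — characteristic polynomial of 2×2 Sigma:
  det(Sigma - λI) = λ² - trace · λ + det = 0.
  trace = 20 + 15 = 35, det = 20·15 - (-3)² = 291.
Step 2 — discriminant:
  Δ = trace² - 4·det = 1225 - 1164 = 61.
Step 3 — eigenvalues:
  λ = (trace ± √Δ)/2 = (35 ± 7.8102)/2,
  λ_1 = 21.4051,  λ_2 = 13.5949.

Step 4 — unit eigenvector for λ_1: solve (Sigma - λ_1 I)v = 0. First row:
  (20 - 21.4051)·v_x + (-3)·v_y = 0, i.e. (-1.4051)·v_x + (-3)·v_y = 0,
  so v ∝ (b, λ_1 - a) = (-3, 1.4051); multiply by -1 so the first entry is positive: u = (3, -1.4051).
  ||u|| = √((3)² + (-1.4051)²) = √(10.9744) ≈ 3.3128,
  v_1 = u/||u|| ≈ (0.9056, -0.4242) (||v_1|| = 1).

λ_1 = 21.4051,  λ_2 = 13.5949;  v_1 ≈ (0.9056, -0.4242)


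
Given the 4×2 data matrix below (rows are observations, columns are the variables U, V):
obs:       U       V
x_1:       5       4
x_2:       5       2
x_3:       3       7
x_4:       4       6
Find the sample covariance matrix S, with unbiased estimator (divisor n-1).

Step 1 — column means:
  mean(U) = (5 + 5 + 3 + 4) / 4 = 17/4 = 4.25
  mean(V) = (4 + 2 + 7 + 6) / 4 = 19/4 = 4.75

Step 2 — sample covariance S[i,j] = (1/(n-1)) · Σ_k (x_{k,i} - mean_i) · (x_{k,j} - mean_j), with n-1 = 3.
  S[U,U] = ((0.75)·(0.75) + (0.75)·(0.75) + (-1.25)·(-1.25) + (-0.25)·(-0.25)) / 3 = 2.75/3 = 0.9167
  S[U,V] = ((0.75)·(-0.75) + (0.75)·(-2.75) + (-1.25)·(2.25) + (-0.25)·(1.25)) / 3 = -5.75/3 = -1.9167
  S[V,V] = ((-0.75)·(-0.75) + (-2.75)·(-2.75) + (2.25)·(2.25) + (1.25)·(1.25)) / 3 = 14.75/3 = 4.9167

S is symmetric (S[j,i] = S[i,j]). Assembling:

S = [[0.9167, -1.9167],
 [-1.9167, 4.9167]]


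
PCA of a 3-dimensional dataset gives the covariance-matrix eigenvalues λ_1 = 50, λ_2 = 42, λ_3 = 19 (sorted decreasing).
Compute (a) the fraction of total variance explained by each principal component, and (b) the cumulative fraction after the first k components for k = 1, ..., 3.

Step 1 — total variance = trace(Sigma) = Σ λ_i = 50 + 42 + 19 = 111.

Step 2 — fraction explained by component i = λ_i / Σ λ:
  PC1: 50/111 = 0.4505
  PC2: 42/111 = 0.3784
  PC3: 19/111 = 0.1712

Step 3 — cumulative fraction after k components = (λ_1 + ... + λ_k) / Σ λ:
  k = 1: 50/111 = 0.4505
  k = 2: (50 + 42)/111 = 92/111 = 0.8288
  k = 3: (50 + 42 + 19)/111 = 111/111 = 1

Summary (fraction, with percent):

explained: PC1 0.4505 (45.05%), PC2 0.3784 (37.84%), PC3 0.1712 (17.12%);  cumulative: 0.4505, 0.8288, 1


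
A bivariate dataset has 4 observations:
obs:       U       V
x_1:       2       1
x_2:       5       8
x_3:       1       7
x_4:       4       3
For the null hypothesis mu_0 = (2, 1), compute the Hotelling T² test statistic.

Step 1 — sample mean vector:
  mean(U) = (2 + 5 + 1 + 4) / 4 = 12/4 = 3
  mean(V) = (1 + 8 + 7 + 3) / 4 = 19/4 = 4.75
  x̄ = (3, 4.75),  deviation x̄ - mu_0 = (3, 4.75) - (2, 1) = (1, 3.75).

Step 2 — sample covariance matrix, S[i,j] = (1/(n-1)) · Σ_k (x_{k,i} - mean_i) · (x_{k,j} - mean_j), divisor n-1 = 3:
  S[U,U] = ((-1)·(-1) + (2)·(2) + (-2)·(-2) + (1)·(1)) / 3 = 10/3 = 3.3333
  S[U,V] = ((-1)·(-3.75) + (2)·(3.25) + (-2)·(2.25) + (1)·(-1.75)) / 3 = 4/3 = 1.3333
  S[V,V] = ((-3.75)·(-3.75) + (3.25)·(3.25) + (2.25)·(2.25) + (-1.75)·(-1.75)) / 3 = 32.75/3 = 10.9167
  S = [[3.3333, 1.3333],
 [1.3333, 10.9167]].

Step 3 — invert S. det(S) = 3.3333·10.9167 - (1.3333)² = 34.6111.
  S^{-1} = (1/det) · [[d, -b], [-b, a]] = [[0.3154, -0.0385],
 [-0.0385, 0.0963]].

Step 4 — quadratic form (x̄ - mu_0)^T · S^{-1} · (x̄ - mu_0):
  S^{-1} · (x̄ - mu_0) = (0.1709, 0.3226),
  (x̄ - mu_0)^T · [...] = (1)·(0.1709) + (3.75)·(0.3226) = 1.3808.

Step 5 — scale by n: T² = 4 · 1.3808 = 5.5233.

T² ≈ 5.5233


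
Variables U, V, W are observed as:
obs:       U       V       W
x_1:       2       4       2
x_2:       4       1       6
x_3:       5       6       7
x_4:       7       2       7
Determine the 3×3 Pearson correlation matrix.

Step 1 — column means:
  mean(U) = (2 + 4 + 5 + 7) / 4 = 18/4 = 4.5
  mean(V) = (4 + 1 + 6 + 2) / 4 = 13/4 = 3.25
  mean(W) = (2 + 6 + 7 + 7) / 4 = 22/4 = 5.5

Step 2 — sample variances and covariances s[i,j] = (1/(n-1)) · Σ_k (x_{k,i} - mean_i) · (x_{k,j} - mean_j), with n-1 = 3:
  s[U,U] = ((-2.5)·(-2.5) + (-0.5)·(-0.5) + (0.5)·(0.5) + (2.5)·(2.5)) / 3 = 13/3 = 4.3333
  s[U,V] = ((-2.5)·(0.75) + (-0.5)·(-2.25) + (0.5)·(2.75) + (2.5)·(-1.25)) / 3 = -2.5/3 = -0.8333
  s[U,W] = ((-2.5)·(-3.5) + (-0.5)·(0.5) + (0.5)·(1.5) + (2.5)·(1.5)) / 3 = 13/3 = 4.3333
  s[V,V] = ((0.75)·(0.75) + (-2.25)·(-2.25) + (2.75)·(2.75) + (-1.25)·(-1.25)) / 3 = 14.75/3 = 4.9167
  s[V,W] = ((0.75)·(-3.5) + (-2.25)·(0.5) + (2.75)·(1.5) + (-1.25)·(1.5)) / 3 = -1.5/3 = -0.5
  s[W,W] = ((-3.5)·(-3.5) + (0.5)·(0.5) + (1.5)·(1.5) + (1.5)·(1.5)) / 3 = 17/3 = 5.6667
  Sample standard deviations s_i = √(s[i,i]):
  s(U) = √(4.3333) = 2.0817
  s(V) = √(4.9167) = 2.2174
  s(W) = √(5.6667) = 2.3805

Step 3 — r_{ij} = s_{ij} / (s_i · s_j):
  r[U,U] = 1 (diagonal).
  r[U,V] = -0.8333 / (2.0817 · 2.2174) = -0.8333 / 4.6158 = -0.1805
  r[U,W] = 4.3333 / (2.0817 · 2.3805) = 4.3333 / 4.9554 = 0.8745
  r[V,V] = 1 (diagonal).
  r[V,W] = -0.5 / (2.2174 · 2.3805) = -0.5 / 5.2784 = -0.0947
  r[W,W] = 1 (diagonal).

R is symmetric with unit diagonal. Assembling:

R = [[1, -0.1805, 0.8745],
 [-0.1805, 1, -0.0947],
 [0.8745, -0.0947, 1]]


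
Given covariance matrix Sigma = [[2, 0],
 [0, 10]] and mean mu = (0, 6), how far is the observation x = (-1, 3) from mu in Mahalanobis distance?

Step 1 — centre the observation: (x - mu) = (-1, -3).

Step 2 — invert Sigma. det(Sigma) = 2·10 - (0)² = 20.
  Sigma^{-1} = (1/det) · [[d, -b], [-b, a]] = [[0.5, 0],
 [0, 0.1]].

Step 3 — form the quadratic (x - mu)^T · Sigma^{-1} · (x - mu):
  Sigma^{-1} · (x - mu) = (-0.5, -0.3).
  (x - mu)^T · [Sigma^{-1} · (x - mu)] = (-1)·(-0.5) + (-3)·(-0.3) = 1.4.

Step 4 — take square root: d = √(1.4) ≈ 1.1832.

d(x, mu) = √(1.4) ≈ 1.1832


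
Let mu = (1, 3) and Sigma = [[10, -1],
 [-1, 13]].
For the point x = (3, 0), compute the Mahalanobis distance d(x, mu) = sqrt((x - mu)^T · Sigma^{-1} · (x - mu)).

Step 1 — centre the observation: (x - mu) = (2, -3).

Step 2 — invert Sigma. det(Sigma) = 10·13 - (-1)² = 129.
  Sigma^{-1} = (1/det) · [[d, -b], [-b, a]] = [[0.1008, 0.0078],
 [0.0078, 0.0775]].

Step 3 — form the quadratic (x - mu)^T · Sigma^{-1} · (x - mu):
  Sigma^{-1} · (x - mu) = (0.1783, -0.2171).
  (x - mu)^T · [Sigma^{-1} · (x - mu)] = (2)·(0.1783) + (-3)·(-0.2171) = 1.0078.

Step 4 — take square root: d = √(1.0078) ≈ 1.0039.

d(x, mu) = √(1.0078) ≈ 1.0039


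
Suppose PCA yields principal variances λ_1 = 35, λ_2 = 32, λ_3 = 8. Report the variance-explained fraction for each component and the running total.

Step 1 — total variance = trace(Sigma) = Σ λ_i = 35 + 32 + 8 = 75.

Step 2 — fraction explained by component i = λ_i / Σ λ:
  PC1: 35/75 = 0.4667
  PC2: 32/75 = 0.4267
  PC3: 8/75 = 0.1067

Step 3 — cumulative fraction after k components = (λ_1 + ... + λ_k) / Σ λ:
  k = 1: 35/75 = 0.4667
  k = 2: (35 + 32)/75 = 67/75 = 0.8933
  k = 3: (35 + 32 + 8)/75 = 75/75 = 1

Summary (fraction, with percent):

explained: PC1 0.4667 (46.67%), PC2 0.4267 (42.67%), PC3 0.1067 (10.67%);  cumulative: 0.4667, 0.8933, 1


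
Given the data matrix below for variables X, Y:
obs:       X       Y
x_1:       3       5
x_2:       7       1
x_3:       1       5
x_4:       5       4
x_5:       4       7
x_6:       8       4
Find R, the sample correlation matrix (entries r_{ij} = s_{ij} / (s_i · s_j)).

Step 1 — column means:
  mean(X) = (3 + 7 + 1 + 5 + 4 + 8) / 6 = 28/6 = 4.6667
  mean(Y) = (5 + 1 + 5 + 4 + 7 + 4) / 6 = 26/6 = 4.3333

Step 2 — sample variances and covariances s[i,j] = (1/(n-1)) · Σ_k (x_{k,i} - mean_i) · (x_{k,j} - mean_j), with n-1 = 5:
  s[X,X] = ((-1.6667)·(-1.6667) + (2.3333)·(2.3333) + (-3.6667)·(-3.6667) + (0.3333)·(0.3333) + (-0.6667)·(-0.6667) + (3.3333)·(3.3333)) / 5 = 33.3333/5 = 6.6667
  s[X,Y] = ((-1.6667)·(0.6667) + (2.3333)·(-3.3333) + (-3.6667)·(0.6667) + (0.3333)·(-0.3333) + (-0.6667)·(2.6667) + (3.3333)·(-0.3333)) / 5 = -14.3333/5 = -2.8667
  s[Y,Y] = ((0.6667)·(0.6667) + (-3.3333)·(-3.3333) + (0.6667)·(0.6667) + (-0.3333)·(-0.3333) + (2.6667)·(2.6667) + (-0.3333)·(-0.3333)) / 5 = 19.3333/5 = 3.8667
  Sample standard deviations s_i = √(s[i,i]):
  s(X) = √(6.6667) = 2.582
  s(Y) = √(3.8667) = 1.9664

Step 3 — r_{ij} = s_{ij} / (s_i · s_j):
  r[X,X] = 1 (diagonal).
  r[X,Y] = -2.8667 / (2.582 · 1.9664) = -2.8667 / 5.0772 = -0.5646
  r[Y,Y] = 1 (diagonal).

R is symmetric with unit diagonal. Assembling:

R = [[1, -0.5646],
 [-0.5646, 1]]


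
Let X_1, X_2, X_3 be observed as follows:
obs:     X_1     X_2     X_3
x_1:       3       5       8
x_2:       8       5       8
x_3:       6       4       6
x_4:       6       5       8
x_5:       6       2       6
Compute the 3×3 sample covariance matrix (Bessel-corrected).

Step 1 — column means:
  mean(X_1) = (3 + 8 + 6 + 6 + 6) / 5 = 29/5 = 5.8
  mean(X_2) = (5 + 5 + 4 + 5 + 2) / 5 = 21/5 = 4.2
  mean(X_3) = (8 + 8 + 6 + 8 + 6) / 5 = 36/5 = 7.2

Step 2 — sample covariance S[i,j] = (1/(n-1)) · Σ_k (x_{k,i} - mean_i) · (x_{k,j} - mean_j), with n-1 = 4.
  S[X_1,X_1] = ((-2.8)·(-2.8) + (2.2)·(2.2) + (0.2)·(0.2) + (0.2)·(0.2) + (0.2)·(0.2)) / 4 = 12.8/4 = 3.2
  S[X_1,X_2] = ((-2.8)·(0.8) + (2.2)·(0.8) + (0.2)·(-0.2) + (0.2)·(0.8) + (0.2)·(-2.2)) / 4 = -0.8/4 = -0.2
  S[X_1,X_3] = ((-2.8)·(0.8) + (2.2)·(0.8) + (0.2)·(-1.2) + (0.2)·(0.8) + (0.2)·(-1.2)) / 4 = -0.8/4 = -0.2
  S[X_2,X_2] = ((0.8)·(0.8) + (0.8)·(0.8) + (-0.2)·(-0.2) + (0.8)·(0.8) + (-2.2)·(-2.2)) / 4 = 6.8/4 = 1.7
  S[X_2,X_3] = ((0.8)·(0.8) + (0.8)·(0.8) + (-0.2)·(-1.2) + (0.8)·(0.8) + (-2.2)·(-1.2)) / 4 = 4.8/4 = 1.2
  S[X_3,X_3] = ((0.8)·(0.8) + (0.8)·(0.8) + (-1.2)·(-1.2) + (0.8)·(0.8) + (-1.2)·(-1.2)) / 4 = 4.8/4 = 1.2

S is symmetric (S[j,i] = S[i,j]). Assembling:

S = [[3.2, -0.2, -0.2],
 [-0.2, 1.7, 1.2],
 [-0.2, 1.2, 1.2]]


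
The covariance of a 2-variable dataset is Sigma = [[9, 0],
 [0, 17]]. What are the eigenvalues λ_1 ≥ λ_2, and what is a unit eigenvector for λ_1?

Step 1 — characteristic polynomial of 2×2 Sigma:
  det(Sigma - λI) = λ² - trace · λ + det = 0.
  trace = 9 + 17 = 26, det = 9·17 - (0)² = 153.
Step 2 — discriminant:
  Δ = trace² - 4·det = 676 - 612 = 64.
Step 3 — eigenvalues:
  λ = (trace ± √Δ)/2 = (26 ± 8)/2,
  λ_1 = 17,  λ_2 = 9.

Step 4 — unit eigenvector for λ_1: Sigma is diagonal, so its eigenvectors are the coordinate axes. λ_1 = 17 is the diagonal entry on the second coordinate axis, hence
  v_1 = (0, 1) (||v_1|| = 1).

λ_1 = 17,  λ_2 = 9;  v_1 ≈ (0, 1)


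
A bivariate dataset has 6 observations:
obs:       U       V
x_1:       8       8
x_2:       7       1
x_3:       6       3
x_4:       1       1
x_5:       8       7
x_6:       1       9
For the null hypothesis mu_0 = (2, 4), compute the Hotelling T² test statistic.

Step 1 — sample mean vector:
  mean(U) = (8 + 7 + 6 + 1 + 8 + 1) / 6 = 31/6 = 5.1667
  mean(V) = (8 + 1 + 3 + 1 + 7 + 9) / 6 = 29/6 = 4.8333
  x̄ = (5.1667, 4.8333),  deviation x̄ - mu_0 = (5.1667, 4.8333) - (2, 4) = (3.1667, 0.8333).

Step 2 — sample covariance matrix, S[i,j] = (1/(n-1)) · Σ_k (x_{k,i} - mean_i) · (x_{k,j} - mean_j), divisor n-1 = 5:
  S[U,U] = ((2.8333)·(2.8333) + (1.8333)·(1.8333) + (0.8333)·(0.8333) + (-4.1667)·(-4.1667) + (2.8333)·(2.8333) + (-4.1667)·(-4.1667)) / 5 = 54.8333/5 = 10.9667
  S[U,V] = ((2.8333)·(3.1667) + (1.8333)·(-3.8333) + (0.8333)·(-1.8333) + (-4.1667)·(-3.8333) + (2.8333)·(2.1667) + (-4.1667)·(4.1667)) / 5 = 5.1667/5 = 1.0333
  S[V,V] = ((3.1667)·(3.1667) + (-3.8333)·(-3.8333) + (-1.8333)·(-1.8333) + (-3.8333)·(-3.8333) + (2.1667)·(2.1667) + (4.1667)·(4.1667)) / 5 = 64.8333/5 = 12.9667
  S = [[10.9667, 1.0333],
 [1.0333, 12.9667]].

Step 3 — invert S. det(S) = 10.9667·12.9667 - (1.0333)² = 141.1333.
  S^{-1} = (1/det) · [[d, -b], [-b, a]] = [[0.0919, -0.0073],
 [-0.0073, 0.0777]].

Step 4 — quadratic form (x̄ - mu_0)^T · S^{-1} · (x̄ - mu_0):
  S^{-1} · (x̄ - mu_0) = (0.2848, 0.0416),
  (x̄ - mu_0)^T · [...] = (3.1667)·(0.2848) + (0.8333)·(0.0416) = 0.9366.

Step 5 — scale by n: T² = 6 · 0.9366 = 5.6197.

T² ≈ 5.6197


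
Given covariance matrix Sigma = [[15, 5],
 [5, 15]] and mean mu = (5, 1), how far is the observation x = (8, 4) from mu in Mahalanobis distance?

Step 1 — centre the observation: (x - mu) = (3, 3).

Step 2 — invert Sigma. det(Sigma) = 15·15 - (5)² = 200.
  Sigma^{-1} = (1/det) · [[d, -b], [-b, a]] = [[0.075, -0.025],
 [-0.025, 0.075]].

Step 3 — form the quadratic (x - mu)^T · Sigma^{-1} · (x - mu):
  Sigma^{-1} · (x - mu) = (0.15, 0.15).
  (x - mu)^T · [Sigma^{-1} · (x - mu)] = (3)·(0.15) + (3)·(0.15) = 0.9.

Step 4 — take square root: d = √(0.9) ≈ 0.9487.

d(x, mu) = √(0.9) ≈ 0.9487


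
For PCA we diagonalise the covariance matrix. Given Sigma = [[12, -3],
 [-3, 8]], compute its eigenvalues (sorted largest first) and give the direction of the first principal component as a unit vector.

Step 1 — characteristic polynomial of 2×2 Sigma:
  det(Sigma - λI) = λ² - trace · λ + det = 0.
  trace = 12 + 8 = 20, det = 12·8 - (-3)² = 87.
Step 2 — discriminant:
  Δ = trace² - 4·det = 400 - 348 = 52.
Step 3 — eigenvalues:
  λ = (trace ± √Δ)/2 = (20 ± 7.2111)/2,
  λ_1 = 13.6056,  λ_2 = 6.3944.

Step 4 — unit eigenvector for λ_1: solve (Sigma - λ_1 I)v = 0. First row:
  (12 - 13.6056)·v_x + (-3)·v_y = 0, i.e. (-1.6056)·v_x + (-3)·v_y = 0,
  so v ∝ (b, λ_1 - a) = (-3, 1.6056); multiply by -1 so the first entry is positive: u = (3, -1.6056).
  ||u|| = √((3)² + (-1.6056)²) = √(11.5778) ≈ 3.4026,
  v_1 = u/||u|| ≈ (0.8817, -0.4719) (||v_1|| = 1).

λ_1 = 13.6056,  λ_2 = 6.3944;  v_1 ≈ (0.8817, -0.4719)


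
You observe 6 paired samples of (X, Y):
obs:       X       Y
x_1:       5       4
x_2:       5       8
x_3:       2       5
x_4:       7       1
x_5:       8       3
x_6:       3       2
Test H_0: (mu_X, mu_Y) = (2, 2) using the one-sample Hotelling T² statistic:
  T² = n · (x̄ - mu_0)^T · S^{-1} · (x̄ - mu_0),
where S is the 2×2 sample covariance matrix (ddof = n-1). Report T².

Step 1 — sample mean vector:
  mean(X) = (5 + 5 + 2 + 7 + 8 + 3) / 6 = 30/6 = 5
  mean(Y) = (4 + 8 + 5 + 1 + 3 + 2) / 6 = 23/6 = 3.8333
  x̄ = (5, 3.8333),  deviation x̄ - mu_0 = (5, 3.8333) - (2, 2) = (3, 1.8333).

Step 2 — sample covariance matrix, S[i,j] = (1/(n-1)) · Σ_k (x_{k,i} - mean_i) · (x_{k,j} - mean_j), divisor n-1 = 5:
  S[X,X] = ((0)·(0) + (0)·(0) + (-3)·(-3) + (2)·(2) + (3)·(3) + (-2)·(-2)) / 5 = 26/5 = 5.2
  S[X,Y] = ((0)·(0.1667) + (0)·(4.1667) + (-3)·(1.1667) + (2)·(-2.8333) + (3)·(-0.8333) + (-2)·(-1.8333)) / 5 = -8/5 = -1.6
  S[Y,Y] = ((0.1667)·(0.1667) + (4.1667)·(4.1667) + (1.1667)·(1.1667) + (-2.8333)·(-2.8333) + (-0.8333)·(-0.8333) + (-1.8333)·(-1.8333)) / 5 = 30.8333/5 = 6.1667
  S = [[5.2, -1.6],
 [-1.6, 6.1667]].

Step 3 — invert S. det(S) = 5.2·6.1667 - (-1.6)² = 29.5067.
  S^{-1} = (1/det) · [[d, -b], [-b, a]] = [[0.209, 0.0542],
 [0.0542, 0.1762]].

Step 4 — quadratic form (x̄ - mu_0)^T · S^{-1} · (x̄ - mu_0):
  S^{-1} · (x̄ - mu_0) = (0.7264, 0.4858),
  (x̄ - mu_0)^T · [...] = (3)·(0.7264) + (1.8333)·(0.4858) = 3.0697.

Step 5 — scale by n: T² = 6 · 3.0697 = 18.4184.

T² ≈ 18.4184


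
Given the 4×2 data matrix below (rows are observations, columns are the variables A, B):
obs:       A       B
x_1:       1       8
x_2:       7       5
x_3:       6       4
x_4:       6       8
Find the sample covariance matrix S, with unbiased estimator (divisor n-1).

Step 1 — column means:
  mean(A) = (1 + 7 + 6 + 6) / 4 = 20/4 = 5
  mean(B) = (8 + 5 + 4 + 8) / 4 = 25/4 = 6.25

Step 2 — sample covariance S[i,j] = (1/(n-1)) · Σ_k (x_{k,i} - mean_i) · (x_{k,j} - mean_j), with n-1 = 3.
  S[A,A] = ((-4)·(-4) + (2)·(2) + (1)·(1) + (1)·(1)) / 3 = 22/3 = 7.3333
  S[A,B] = ((-4)·(1.75) + (2)·(-1.25) + (1)·(-2.25) + (1)·(1.75)) / 3 = -10/3 = -3.3333
  S[B,B] = ((1.75)·(1.75) + (-1.25)·(-1.25) + (-2.25)·(-2.25) + (1.75)·(1.75)) / 3 = 12.75/3 = 4.25

S is symmetric (S[j,i] = S[i,j]). Assembling:

S = [[7.3333, -3.3333],
 [-3.3333, 4.25]]


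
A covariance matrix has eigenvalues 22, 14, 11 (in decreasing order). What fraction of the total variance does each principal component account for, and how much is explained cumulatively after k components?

Step 1 — total variance = trace(Sigma) = Σ λ_i = 22 + 14 + 11 = 47.

Step 2 — fraction explained by component i = λ_i / Σ λ:
  PC1: 22/47 = 0.4681
  PC2: 14/47 = 0.2979
  PC3: 11/47 = 0.234

Step 3 — cumulative fraction after k components = (λ_1 + ... + λ_k) / Σ λ:
  k = 1: 22/47 = 0.4681
  k = 2: (22 + 14)/47 = 36/47 = 0.766
  k = 3: (22 + 14 + 11)/47 = 47/47 = 1

Summary (fraction, with percent):

explained: PC1 0.4681 (46.81%), PC2 0.2979 (29.79%), PC3 0.234 (23.4%);  cumulative: 0.4681, 0.766, 1


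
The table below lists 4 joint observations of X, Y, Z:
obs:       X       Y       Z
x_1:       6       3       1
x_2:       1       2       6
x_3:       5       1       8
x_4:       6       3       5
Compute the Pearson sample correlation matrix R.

Step 1 — column means:
  mean(X) = (6 + 1 + 5 + 6) / 4 = 18/4 = 4.5
  mean(Y) = (3 + 2 + 1 + 3) / 4 = 9/4 = 2.25
  mean(Z) = (1 + 6 + 8 + 5) / 4 = 20/4 = 5

Step 2 — sample variances and covariances s[i,j] = (1/(n-1)) · Σ_k (x_{k,i} - mean_i) · (x_{k,j} - mean_j), with n-1 = 3:
  s[X,X] = ((1.5)·(1.5) + (-3.5)·(-3.5) + (0.5)·(0.5) + (1.5)·(1.5)) / 3 = 17/3 = 5.6667
  s[X,Y] = ((1.5)·(0.75) + (-3.5)·(-0.25) + (0.5)·(-1.25) + (1.5)·(0.75)) / 3 = 2.5/3 = 0.8333
  s[X,Z] = ((1.5)·(-4) + (-3.5)·(1) + (0.5)·(3) + (1.5)·(0)) / 3 = -8/3 = -2.6667
  s[Y,Y] = ((0.75)·(0.75) + (-0.25)·(-0.25) + (-1.25)·(-1.25) + (0.75)·(0.75)) / 3 = 2.75/3 = 0.9167
  s[Y,Z] = ((0.75)·(-4) + (-0.25)·(1) + (-1.25)·(3) + (0.75)·(0)) / 3 = -7/3 = -2.3333
  s[Z,Z] = ((-4)·(-4) + (1)·(1) + (3)·(3) + (0)·(0)) / 3 = 26/3 = 8.6667
  Sample standard deviations s_i = √(s[i,i]):
  s(X) = √(5.6667) = 2.3805
  s(Y) = √(0.9167) = 0.9574
  s(Z) = √(8.6667) = 2.9439

Step 3 — r_{ij} = s_{ij} / (s_i · s_j):
  r[X,X] = 1 (diagonal).
  r[X,Y] = 0.8333 / (2.3805 · 0.9574) = 0.8333 / 2.2791 = 0.3656
  r[X,Z] = -2.6667 / (2.3805 · 2.9439) = -2.6667 / 7.0079 = -0.3805
  r[Y,Y] = 1 (diagonal).
  r[Y,Z] = -2.3333 / (0.9574 · 2.9439) = -2.3333 / 2.8186 = -0.8278
  r[Z,Z] = 1 (diagonal).

R is symmetric with unit diagonal. Assembling:

R = [[1, 0.3656, -0.3805],
 [0.3656, 1, -0.8278],
 [-0.3805, -0.8278, 1]]


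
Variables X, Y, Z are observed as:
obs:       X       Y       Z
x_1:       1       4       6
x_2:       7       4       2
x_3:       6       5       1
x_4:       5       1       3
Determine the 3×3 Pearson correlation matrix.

Step 1 — column means:
  mean(X) = (1 + 7 + 6 + 5) / 4 = 19/4 = 4.75
  mean(Y) = (4 + 4 + 5 + 1) / 4 = 14/4 = 3.5
  mean(Z) = (6 + 2 + 1 + 3) / 4 = 12/4 = 3

Step 2 — sample variances and covariances s[i,j] = (1/(n-1)) · Σ_k (x_{k,i} - mean_i) · (x_{k,j} - mean_j), with n-1 = 3:
  s[X,X] = ((-3.75)·(-3.75) + (2.25)·(2.25) + (1.25)·(1.25) + (0.25)·(0.25)) / 3 = 20.75/3 = 6.9167
  s[X,Y] = ((-3.75)·(0.5) + (2.25)·(0.5) + (1.25)·(1.5) + (0.25)·(-2.5)) / 3 = 0.5/3 = 0.1667
  s[X,Z] = ((-3.75)·(3) + (2.25)·(-1) + (1.25)·(-2) + (0.25)·(0)) / 3 = -16/3 = -5.3333
  s[Y,Y] = ((0.5)·(0.5) + (0.5)·(0.5) + (1.5)·(1.5) + (-2.5)·(-2.5)) / 3 = 9/3 = 3
  s[Y,Z] = ((0.5)·(3) + (0.5)·(-1) + (1.5)·(-2) + (-2.5)·(0)) / 3 = -2/3 = -0.6667
  s[Z,Z] = ((3)·(3) + (-1)·(-1) + (-2)·(-2) + (0)·(0)) / 3 = 14/3 = 4.6667
  Sample standard deviations s_i = √(s[i,i]):
  s(X) = √(6.9167) = 2.63
  s(Y) = √(3) = 1.7321
  s(Z) = √(4.6667) = 2.1602

Step 3 — r_{ij} = s_{ij} / (s_i · s_j):
  r[X,X] = 1 (diagonal).
  r[X,Y] = 0.1667 / (2.63 · 1.7321) = 0.1667 / 4.5552 = 0.0366
  r[X,Z] = -5.3333 / (2.63 · 2.1602) = -5.3333 / 5.6814 = -0.9387
  r[Y,Y] = 1 (diagonal).
  r[Y,Z] = -0.6667 / (1.7321 · 2.1602) = -0.6667 / 3.7417 = -0.1782
  r[Z,Z] = 1 (diagonal).

R is symmetric with unit diagonal. Assembling:

R = [[1, 0.0366, -0.9387],
 [0.0366, 1, -0.1782],
 [-0.9387, -0.1782, 1]]


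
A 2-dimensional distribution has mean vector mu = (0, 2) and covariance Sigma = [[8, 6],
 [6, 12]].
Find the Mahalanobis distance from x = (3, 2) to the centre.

Step 1 — centre the observation: (x - mu) = (3, 0).

Step 2 — invert Sigma. det(Sigma) = 8·12 - (6)² = 60.
  Sigma^{-1} = (1/det) · [[d, -b], [-b, a]] = [[0.2, -0.1],
 [-0.1, 0.1333]].

Step 3 — form the quadratic (x - mu)^T · Sigma^{-1} · (x - mu):
  Sigma^{-1} · (x - mu) = (0.6, -0.3).
  (x - mu)^T · [Sigma^{-1} · (x - mu)] = (3)·(0.6) + (0)·(-0.3) = 1.8.

Step 4 — take square root: d = √(1.8) ≈ 1.3416.

d(x, mu) = √(1.8) ≈ 1.3416


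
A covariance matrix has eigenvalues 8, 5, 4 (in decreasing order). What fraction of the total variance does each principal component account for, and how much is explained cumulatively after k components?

Step 1 — total variance = trace(Sigma) = Σ λ_i = 8 + 5 + 4 = 17.

Step 2 — fraction explained by component i = λ_i / Σ λ:
  PC1: 8/17 = 0.4706
  PC2: 5/17 = 0.2941
  PC3: 4/17 = 0.2353

Step 3 — cumulative fraction after k components = (λ_1 + ... + λ_k) / Σ λ:
  k = 1: 8/17 = 0.4706
  k = 2: (8 + 5)/17 = 13/17 = 0.7647
  k = 3: (8 + 5 + 4)/17 = 17/17 = 1

Summary (fraction, with percent):

explained: PC1 0.4706 (47.06%), PC2 0.2941 (29.41%), PC3 0.2353 (23.53%);  cumulative: 0.4706, 0.7647, 1


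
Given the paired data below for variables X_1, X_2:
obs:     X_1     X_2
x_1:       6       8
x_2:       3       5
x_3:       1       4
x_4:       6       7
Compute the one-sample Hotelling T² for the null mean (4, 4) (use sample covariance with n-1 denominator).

Step 1 — sample mean vector:
  mean(X_1) = (6 + 3 + 1 + 6) / 4 = 16/4 = 4
  mean(X_2) = (8 + 5 + 4 + 7) / 4 = 24/4 = 6
  x̄ = (4, 6),  deviation x̄ - mu_0 = (4, 6) - (4, 4) = (0, 2).

Step 2 — sample covariance matrix, S[i,j] = (1/(n-1)) · Σ_k (x_{k,i} - mean_i) · (x_{k,j} - mean_j), divisor n-1 = 3:
  S[X_1,X_1] = ((2)·(2) + (-1)·(-1) + (-3)·(-3) + (2)·(2)) / 3 = 18/3 = 6
  S[X_1,X_2] = ((2)·(2) + (-1)·(-1) + (-3)·(-2) + (2)·(1)) / 3 = 13/3 = 4.3333
  S[X_2,X_2] = ((2)·(2) + (-1)·(-1) + (-2)·(-2) + (1)·(1)) / 3 = 10/3 = 3.3333
  S = [[6, 4.3333],
 [4.3333, 3.3333]].

Step 3 — invert S. det(S) = 6·3.3333 - (4.3333)² = 1.2222.
  S^{-1} = (1/det) · [[d, -b], [-b, a]] = [[2.7273, -3.5455],
 [-3.5455, 4.9091]].

Step 4 — quadratic form (x̄ - mu_0)^T · S^{-1} · (x̄ - mu_0):
  S^{-1} · (x̄ - mu_0) = (-7.0909, 9.8182),
  (x̄ - mu_0)^T · [...] = (0)·(-7.0909) + (2)·(9.8182) = 19.6364.

Step 5 — scale by n: T² = 4 · 19.6364 = 78.5455.

T² ≈ 78.5455


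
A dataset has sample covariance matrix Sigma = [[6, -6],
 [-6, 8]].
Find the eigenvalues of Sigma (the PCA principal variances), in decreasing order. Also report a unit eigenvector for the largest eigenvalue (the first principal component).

Step 1 — characteristic polynomial of 2×2 Sigma:
  det(Sigma - λI) = λ² - trace · λ + det = 0.
  trace = 6 + 8 = 14, det = 6·8 - (-6)² = 12.
Step 2 — discriminant:
  Δ = trace² - 4·det = 196 - 48 = 148.
Step 3 — eigenvalues:
  λ = (trace ± √Δ)/2 = (14 ± 12.1655)/2,
  λ_1 = 13.0828,  λ_2 = 0.9172.

Step 4 — unit eigenvector for λ_1: solve (Sigma - λ_1 I)v = 0. First row:
  (6 - 13.0828)·v_x + (-6)·v_y = 0, i.e. (-7.0828)·v_x + (-6)·v_y = 0,
  so v ∝ (b, λ_1 - a) = (-6, 7.0828); multiply by -1 so the first entry is positive: u = (6, -7.0828).
  ||u|| = √((6)² + (-7.0828)²) = √(86.1655) ≈ 9.2825,
  v_1 = u/||u|| ≈ (0.6464, -0.763) (||v_1|| = 1).

λ_1 = 13.0828,  λ_2 = 0.9172;  v_1 ≈ (0.6464, -0.763)


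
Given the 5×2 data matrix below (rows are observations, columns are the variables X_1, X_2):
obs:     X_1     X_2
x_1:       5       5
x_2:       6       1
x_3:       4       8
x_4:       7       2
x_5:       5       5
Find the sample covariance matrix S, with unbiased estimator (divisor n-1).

Step 1 — column means:
  mean(X_1) = (5 + 6 + 4 + 7 + 5) / 5 = 27/5 = 5.4
  mean(X_2) = (5 + 1 + 8 + 2 + 5) / 5 = 21/5 = 4.2

Step 2 — sample covariance S[i,j] = (1/(n-1)) · Σ_k (x_{k,i} - mean_i) · (x_{k,j} - mean_j), with n-1 = 4.
  S[X_1,X_1] = ((-0.4)·(-0.4) + (0.6)·(0.6) + (-1.4)·(-1.4) + (1.6)·(1.6) + (-0.4)·(-0.4)) / 4 = 5.2/4 = 1.3
  S[X_1,X_2] = ((-0.4)·(0.8) + (0.6)·(-3.2) + (-1.4)·(3.8) + (1.6)·(-2.2) + (-0.4)·(0.8)) / 4 = -11.4/4 = -2.85
  S[X_2,X_2] = ((0.8)·(0.8) + (-3.2)·(-3.2) + (3.8)·(3.8) + (-2.2)·(-2.2) + (0.8)·(0.8)) / 4 = 30.8/4 = 7.7

S is symmetric (S[j,i] = S[i,j]). Assembling:

S = [[1.3, -2.85],
 [-2.85, 7.7]]


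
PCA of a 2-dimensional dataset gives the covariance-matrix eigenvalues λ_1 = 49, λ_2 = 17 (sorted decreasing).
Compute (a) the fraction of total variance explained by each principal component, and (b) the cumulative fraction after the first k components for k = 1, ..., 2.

Step 1 — total variance = trace(Sigma) = Σ λ_i = 49 + 17 = 66.

Step 2 — fraction explained by component i = λ_i / Σ λ:
  PC1: 49/66 = 0.7424
  PC2: 17/66 = 0.2576

Step 3 — cumulative fraction after k components = (λ_1 + ... + λ_k) / Σ λ:
  k = 1: 49/66 = 0.7424
  k = 2: (49 + 17)/66 = 66/66 = 1

Summary (fraction, with percent):

explained: PC1 0.7424 (74.24%), PC2 0.2576 (25.76%);  cumulative: 0.7424, 1


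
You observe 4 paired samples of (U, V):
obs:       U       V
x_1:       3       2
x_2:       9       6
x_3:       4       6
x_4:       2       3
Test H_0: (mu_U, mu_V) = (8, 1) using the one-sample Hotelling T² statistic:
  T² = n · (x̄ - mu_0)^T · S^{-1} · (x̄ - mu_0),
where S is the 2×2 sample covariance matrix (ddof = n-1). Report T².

Step 1 — sample mean vector:
  mean(U) = (3 + 9 + 4 + 2) / 4 = 18/4 = 4.5
  mean(V) = (2 + 6 + 6 + 3) / 4 = 17/4 = 4.25
  x̄ = (4.5, 4.25),  deviation x̄ - mu_0 = (4.5, 4.25) - (8, 1) = (-3.5, 3.25).

Step 2 — sample covariance matrix, S[i,j] = (1/(n-1)) · Σ_k (x_{k,i} - mean_i) · (x_{k,j} - mean_j), divisor n-1 = 3:
  S[U,U] = ((-1.5)·(-1.5) + (4.5)·(4.5) + (-0.5)·(-0.5) + (-2.5)·(-2.5)) / 3 = 29/3 = 9.6667
  S[U,V] = ((-1.5)·(-2.25) + (4.5)·(1.75) + (-0.5)·(1.75) + (-2.5)·(-1.25)) / 3 = 13.5/3 = 4.5
  S[V,V] = ((-2.25)·(-2.25) + (1.75)·(1.75) + (1.75)·(1.75) + (-1.25)·(-1.25)) / 3 = 12.75/3 = 4.25
  S = [[9.6667, 4.5],
 [4.5, 4.25]].

Step 3 — invert S. det(S) = 9.6667·4.25 - (4.5)² = 20.8333.
  S^{-1} = (1/det) · [[d, -b], [-b, a]] = [[0.204, -0.216],
 [-0.216, 0.464]].

Step 4 — quadratic form (x̄ - mu_0)^T · S^{-1} · (x̄ - mu_0):
  S^{-1} · (x̄ - mu_0) = (-1.416, 2.264),
  (x̄ - mu_0)^T · [...] = (-3.5)·(-1.416) + (3.25)·(2.264) = 12.314.

Step 5 — scale by n: T² = 4 · 12.314 = 49.256.

T² ≈ 49.256


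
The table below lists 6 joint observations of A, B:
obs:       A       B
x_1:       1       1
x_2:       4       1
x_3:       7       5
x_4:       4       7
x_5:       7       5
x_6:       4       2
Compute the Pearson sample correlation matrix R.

Step 1 — column means:
  mean(A) = (1 + 4 + 7 + 4 + 7 + 4) / 6 = 27/6 = 4.5
  mean(B) = (1 + 1 + 5 + 7 + 5 + 2) / 6 = 21/6 = 3.5

Step 2 — sample variances and covariances s[i,j] = (1/(n-1)) · Σ_k (x_{k,i} - mean_i) · (x_{k,j} - mean_j), with n-1 = 5:
  s[A,A] = ((-3.5)·(-3.5) + (-0.5)·(-0.5) + (2.5)·(2.5) + (-0.5)·(-0.5) + (2.5)·(2.5) + (-0.5)·(-0.5)) / 5 = 25.5/5 = 5.1
  s[A,B] = ((-3.5)·(-2.5) + (-0.5)·(-2.5) + (2.5)·(1.5) + (-0.5)·(3.5) + (2.5)·(1.5) + (-0.5)·(-1.5)) / 5 = 16.5/5 = 3.3
  s[B,B] = ((-2.5)·(-2.5) + (-2.5)·(-2.5) + (1.5)·(1.5) + (3.5)·(3.5) + (1.5)·(1.5) + (-1.5)·(-1.5)) / 5 = 31.5/5 = 6.3
  Sample standard deviations s_i = √(s[i,i]):
  s(A) = √(5.1) = 2.2583
  s(B) = √(6.3) = 2.51

Step 3 — r_{ij} = s_{ij} / (s_i · s_j):
  r[A,A] = 1 (diagonal).
  r[A,B] = 3.3 / (2.2583 · 2.51) = 3.3 / 5.6683 = 0.5822
  r[B,B] = 1 (diagonal).

R is symmetric with unit diagonal. Assembling:

R = [[1, 0.5822],
 [0.5822, 1]]
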